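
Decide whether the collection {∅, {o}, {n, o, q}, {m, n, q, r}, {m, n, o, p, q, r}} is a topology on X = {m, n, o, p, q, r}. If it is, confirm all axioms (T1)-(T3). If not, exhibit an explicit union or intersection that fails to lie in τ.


τ is NOT a topology on X.

Axiom (T1): ∅ ∈ τ? Yes; X ∈ τ? Yes.
Axiom (T2/T3): check pairwise unions and intersections of members of τ.
Counterexample for (T2): {o} ∪ {m, n, q, r} = {m, n, o, q, r} ∉ τ. Therefore τ is NOT a topology.


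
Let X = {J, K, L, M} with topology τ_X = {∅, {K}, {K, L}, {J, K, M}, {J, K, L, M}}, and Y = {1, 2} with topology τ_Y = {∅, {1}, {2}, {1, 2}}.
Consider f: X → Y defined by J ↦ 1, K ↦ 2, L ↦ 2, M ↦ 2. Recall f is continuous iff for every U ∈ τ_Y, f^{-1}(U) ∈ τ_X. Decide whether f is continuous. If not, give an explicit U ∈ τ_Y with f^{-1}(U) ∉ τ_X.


f is NOT continuous.

Compute f^{-1}(U) for each U ∈ τ_Y:
  U = ∅: f^{-1}(U) = ∅ ∈ τ_X ✓.
  U = {1}: f^{-1}(U) = {J} ∉ τ_X ✗.
  U = {2}: f^{-1}(U) = {K, L, M} ∉ τ_X ✗.
  U = {1, 2}: f^{-1}(U) = {J, K, L, M} ∈ τ_X ✓.
Found U = {1} with f^{-1}(U) = {J} not in τ_X. Therefore f is NOT continuous.


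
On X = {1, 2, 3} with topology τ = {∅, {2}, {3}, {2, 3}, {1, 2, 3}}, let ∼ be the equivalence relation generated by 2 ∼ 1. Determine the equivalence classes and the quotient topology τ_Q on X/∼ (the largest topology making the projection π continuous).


X/∼ = {[1=2], [3]}; |τ_Q| = 3.

Equivalence classes: [1=2], [3].
Quotient map π: X → X/∼ sends 1 ↦ [1=2], 2 ↦ [1=2], 3 ↦ [3].
For each subset V ⊆ X/∼, compute π^{-1}(V) ⊆ X and check whether π^{-1}(V) ∈ τ. V is open in τ_Q iff π^{-1}(V) ∈ τ.
  V = {}: π^{-1}(V) = ∅ ∈ τ ✓.
  V = {[1=2]}: π^{-1}(V) = {1, 2} ∉ τ ✗.
  V = {[3]}: π^{-1}(V) = {3} ∈ τ ✓.
  V = {[1=2], [3]}: π^{-1}(V) = {1, 2, 3} ∈ τ ✓.
Open sets in the quotient: τ_Q = {{}, {[3]}, {[1=2], [3]}} (3 elements).


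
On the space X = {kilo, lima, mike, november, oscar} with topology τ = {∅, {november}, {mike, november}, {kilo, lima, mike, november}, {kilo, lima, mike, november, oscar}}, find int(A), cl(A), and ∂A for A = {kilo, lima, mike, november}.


int(A) = {kilo, lima, mike, november}, cl(A) = {kilo, lima, mike, november, oscar}, ∂A = {oscar}.

Closed sets in (X, τ) are complements of opens:
  closed(X, τ) = {∅, {oscar}, {kilo, lima, oscar}, {kilo, lima, mike, oscar}, {kilo, lima, mike, november, oscar}}.
int(A) = ⋃ {U ∈ τ : U ⊆ A}. Opens contained in A: ∅, {november}, {mike, november}, {kilo, lima, mike, november}.
Taking the union of these: int(A) = {kilo, lima, mike, november}.
cl(A) = ⋂ {C closed : A ⊆ C}. Closed sets containing A: {kilo, lima, mike, november, oscar}.
Intersecting these: cl(A) = {kilo, lima, mike, november, oscar}.
∂A = cl(A) ∖ int(A) = {kilo, lima, mike, november, oscar} ∖ {kilo, lima, mike, november} = {oscar}.


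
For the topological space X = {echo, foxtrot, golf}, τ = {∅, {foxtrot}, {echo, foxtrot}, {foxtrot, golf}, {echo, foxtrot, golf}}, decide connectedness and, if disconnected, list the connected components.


(X, τ) is connected.

Find clopen sets (U ∈ τ with X ∖ U ∈ τ):
  U = ∅, X ∖ U = {echo, foxtrot, golf} — both open, so U is clopen.
  U = {echo, foxtrot, golf}, X ∖ U = ∅ — both open, so U is clopen.
Only trivial clopens (∅ and X) exist, so (X, τ) is connected.
Compute connected components by grouping points that agree on all clopens:
  component: {echo, foxtrot, golf}


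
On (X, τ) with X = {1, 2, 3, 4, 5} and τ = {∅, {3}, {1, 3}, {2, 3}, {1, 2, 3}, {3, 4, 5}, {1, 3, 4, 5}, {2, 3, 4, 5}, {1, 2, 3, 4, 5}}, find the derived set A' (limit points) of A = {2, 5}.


A' = {4}

For each x ∈ X, list the open sets U ∈ τ with x ∈ U, then check whether U ∩ (A ∖ {x}) ≠ ∅ for every such U.
  x = 1: open {1, 3} ∋ x has {1, 3} ∩ (A ∖ {1}) = ∅, so x is NOT a limit point.
  x = 2: open {2, 3} ∋ x has {2, 3} ∩ (A ∖ {2}) = ∅, so x is NOT a limit point.
  x = 3: open {3} ∋ x has {3} ∩ (A ∖ {3}) = ∅, so x is NOT a limit point.
  x = 4: opens ∋ x are {3, 4, 5}, {1, 3, 4, 5}, {2, 3, 4, 5}, {1, 2, 3, 4, 5}; each meets A ∖ {4}, so x IS a limit point.
  x = 5: open {3, 4, 5} ∋ x has {3, 4, 5} ∩ (A ∖ {5}) = ∅, so x is NOT a limit point.
Collecting: A' = {4}.


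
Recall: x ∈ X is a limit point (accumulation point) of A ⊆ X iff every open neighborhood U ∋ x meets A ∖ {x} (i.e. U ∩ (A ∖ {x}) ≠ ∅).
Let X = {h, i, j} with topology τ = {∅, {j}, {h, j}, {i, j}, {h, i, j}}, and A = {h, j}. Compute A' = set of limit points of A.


A' = {h, i}

For each x ∈ X, list the open sets U ∈ τ with x ∈ U, then check whether U ∩ (A ∖ {x}) ≠ ∅ for every such U.
  x = h: opens ∋ x are {h, j}, {h, i, j}; each meets A ∖ {h}, so x IS a limit point.
  x = i: opens ∋ x are {i, j}, {h, i, j}; each meets A ∖ {i}, so x IS a limit point.
  x = j: open {j} ∋ x has {j} ∩ (A ∖ {j}) = ∅, so x is NOT a limit point.
Collecting: A' = {h, i}.


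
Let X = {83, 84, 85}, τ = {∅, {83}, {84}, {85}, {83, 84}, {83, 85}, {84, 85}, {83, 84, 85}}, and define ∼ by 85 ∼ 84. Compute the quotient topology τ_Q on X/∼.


X/∼ = {[83], [84=85]}; |τ_Q| = 4.

Equivalence classes: [83], [84=85].
Quotient map π: X → X/∼ sends 83 ↦ [83], 84 ↦ [84=85], 85 ↦ [84=85].
For each subset V ⊆ X/∼, compute π^{-1}(V) ⊆ X and check whether π^{-1}(V) ∈ τ. V is open in τ_Q iff π^{-1}(V) ∈ τ.
  V = {}: π^{-1}(V) = ∅ ∈ τ ✓.
  V = {[83]}: π^{-1}(V) = {83} ∈ τ ✓.
  V = {[84=85]}: π^{-1}(V) = {84, 85} ∈ τ ✓.
  V = {[83], [84=85]}: π^{-1}(V) = {83, 84, 85} ∈ τ ✓.
Open sets in the quotient: τ_Q = {{}, {[83]}, {[84=85]}, {[83], [84=85]}} (4 elements).


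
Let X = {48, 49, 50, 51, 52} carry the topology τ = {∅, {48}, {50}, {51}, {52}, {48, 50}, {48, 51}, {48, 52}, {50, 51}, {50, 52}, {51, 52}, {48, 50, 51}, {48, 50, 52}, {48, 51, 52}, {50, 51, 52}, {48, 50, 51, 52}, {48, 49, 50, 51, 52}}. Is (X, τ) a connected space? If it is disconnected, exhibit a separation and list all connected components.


(X, τ) is connected.

Find clopen sets (U ∈ τ with X ∖ U ∈ τ):
  U = ∅, X ∖ U = {48, 49, 50, 51, 52} — both open, so U is clopen.
  U = {48, 49, 50, 51, 52}, X ∖ U = ∅ — both open, so U is clopen.
Only trivial clopens (∅ and X) exist, so (X, τ) is connected.
Compute connected components by grouping points that agree on all clopens:
  component: {48, 49, 50, 51, 52}


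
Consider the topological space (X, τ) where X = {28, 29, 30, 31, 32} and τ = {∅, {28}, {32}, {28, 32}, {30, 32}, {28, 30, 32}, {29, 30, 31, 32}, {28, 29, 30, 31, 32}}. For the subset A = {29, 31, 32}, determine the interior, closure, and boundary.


int(A) = {32}, cl(A) = {29, 30, 31, 32}, ∂A = {29, 30, 31}.

Closed sets in (X, τ) are complements of opens:
  closed(X, τ) = {∅, {28}, {29, 31}, {28, 29, 31}, {29, 30, 31}, {28, 29, 30, 31}, {29, 30, 31, 32}, {28, 29, 30, 31, 32}}.
int(A) = ⋃ {U ∈ τ : U ⊆ A}. Opens contained in A: ∅, {32}.
Taking the union of these: int(A) = {32}.
cl(A) = ⋂ {C closed : A ⊆ C}. Closed sets containing A: {29, 30, 31, 32}, {28, 29, 30, 31, 32}.
Intersecting these: cl(A) = {29, 30, 31, 32}.
∂A = cl(A) ∖ int(A) = {29, 30, 31, 32} ∖ {32} = {29, 30, 31}.


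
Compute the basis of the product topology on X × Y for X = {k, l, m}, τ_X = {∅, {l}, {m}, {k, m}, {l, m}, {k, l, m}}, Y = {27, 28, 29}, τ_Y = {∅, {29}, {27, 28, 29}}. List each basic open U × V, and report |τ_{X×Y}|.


Basis B = {∅ × ∅, {l} × {29}, {m} × {29}, {k, m} × {29}, {l, m} × {29}, {k, l, m} × {29}, {l} × {27, 28, 29}, {m} × {27, 28, 29}, {k, m} × {27, 28, 29}, {l, m} × {27, 28, 29}, {k, l, m} × {27, 28, 29}}; |τ_{X×Y}| = 18.

Enumerate products U × V with U ∈ τ_X, V ∈ τ_Y (deduplicated):
  ∅ × ∅ = {} (∅)
  {l} × {29} = {(l,29)}
  {m} × {29} = {(m,29)}
  {k, m} × {29} = {(k,29), (m,29)}
  {l, m} × {29} = {(l,29), (m,29)}
  {k, l, m} × {29} = {(k,29), (l,29), (m,29)}
  {l} × {27, 28, 29} = {(l,27), (l,28), (l,29)}
  {m} × {27, 28, 29} = {(m,27), (m,28), (m,29)}
  {k, m} × {27, 28, 29} = {(k,27), (k,28), (k,29), (m,27), (m,28), (m,29)}
  {l, m} × {27, 28, 29} = {(l,27), (l,28), (l,29), (m,27), (m,28), (m,29)}
  {k, l, m} × {27, 28, 29} = {(k,27), (k,28), (k,29), (l,27), (l,28), (l,29), (m,27), (m,28), (m,29)}
These 11 distinct sets form the basis B.
Close under arbitrary unions to get τ_{X×Y}; counting gives |τ_{X×Y}| = 18.


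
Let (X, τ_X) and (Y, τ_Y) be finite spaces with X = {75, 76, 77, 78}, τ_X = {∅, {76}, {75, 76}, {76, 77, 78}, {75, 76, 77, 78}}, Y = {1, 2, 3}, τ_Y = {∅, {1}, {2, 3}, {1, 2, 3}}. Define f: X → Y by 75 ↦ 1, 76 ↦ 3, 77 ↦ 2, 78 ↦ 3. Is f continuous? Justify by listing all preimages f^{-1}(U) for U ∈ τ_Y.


f is NOT continuous.

Compute f^{-1}(U) for each U ∈ τ_Y:
  U = ∅: f^{-1}(U) = ∅ ∈ τ_X ✓.
  U = {1}: f^{-1}(U) = {75} ∉ τ_X ✗.
  U = {2, 3}: f^{-1}(U) = {76, 77, 78} ∈ τ_X ✓.
  U = {1, 2, 3}: f^{-1}(U) = {75, 76, 77, 78} ∈ τ_X ✓.
Found U = {1} with f^{-1}(U) = {75} not in τ_X. Therefore f is NOT continuous.


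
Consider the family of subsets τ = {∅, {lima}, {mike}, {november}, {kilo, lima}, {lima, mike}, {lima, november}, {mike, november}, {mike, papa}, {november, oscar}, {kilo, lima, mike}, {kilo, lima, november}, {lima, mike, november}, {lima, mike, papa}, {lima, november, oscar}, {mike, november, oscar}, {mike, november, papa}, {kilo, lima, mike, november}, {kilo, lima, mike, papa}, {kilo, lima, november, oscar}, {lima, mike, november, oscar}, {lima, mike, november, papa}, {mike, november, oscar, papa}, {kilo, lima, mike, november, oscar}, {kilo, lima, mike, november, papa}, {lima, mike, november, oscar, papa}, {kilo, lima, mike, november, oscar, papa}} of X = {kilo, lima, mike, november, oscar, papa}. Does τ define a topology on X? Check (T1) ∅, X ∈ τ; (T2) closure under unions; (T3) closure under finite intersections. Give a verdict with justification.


τ IS a topology on X.

Axiom (T1): ∅ ∈ τ? Yes; X ∈ τ? Yes.
Axiom (T2/T3): check pairwise unions and intersections of members of τ.
All pairwise intersections and unions checked — each lies in τ. Therefore τ satisfies (T1), (T2), (T3): it IS a topology on X.


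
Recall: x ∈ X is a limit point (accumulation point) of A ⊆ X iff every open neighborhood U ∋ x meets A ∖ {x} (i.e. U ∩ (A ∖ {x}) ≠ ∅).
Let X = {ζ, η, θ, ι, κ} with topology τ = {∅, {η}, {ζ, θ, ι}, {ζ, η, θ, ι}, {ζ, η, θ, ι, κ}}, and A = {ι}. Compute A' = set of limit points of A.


A' = {ζ, θ, κ}

For each x ∈ X, list the open sets U ∈ τ with x ∈ U, then check whether U ∩ (A ∖ {x}) ≠ ∅ for every such U.
  x = ζ: opens ∋ x are {ζ, θ, ι}, {ζ, η, θ, ι}, {ζ, η, θ, ι, κ}; each meets A ∖ {ζ}, so x IS a limit point.
  x = η: open {η} ∋ x has {η} ∩ (A ∖ {η}) = ∅, so x is NOT a limit point.
  x = θ: opens ∋ x are {ζ, θ, ι}, {ζ, η, θ, ι}, {ζ, η, θ, ι, κ}; each meets A ∖ {θ}, so x IS a limit point.
  x = ι: open {ζ, θ, ι} ∋ x has {ζ, θ, ι} ∩ (A ∖ {ι}) = ∅, so x is NOT a limit point.
  x = κ: opens ∋ x are {ζ, η, θ, ι, κ}; each meets A ∖ {κ}, so x IS a limit point.
Collecting: A' = {ζ, θ, κ}.


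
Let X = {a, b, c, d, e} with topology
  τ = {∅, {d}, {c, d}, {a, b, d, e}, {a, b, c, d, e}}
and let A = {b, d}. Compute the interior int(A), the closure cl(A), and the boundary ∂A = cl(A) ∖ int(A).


int(A) = {d}, cl(A) = {a, b, c, d, e}, ∂A = {a, b, c, e}.

Closed sets in (X, τ) are complements of opens:
  closed(X, τ) = {∅, {c}, {a, b, e}, {a, b, c, e}, {a, b, c, d, e}}.
int(A) = ⋃ {U ∈ τ : U ⊆ A}. Opens contained in A: ∅, {d}.
Taking the union of these: int(A) = {d}.
cl(A) = ⋂ {C closed : A ⊆ C}. Closed sets containing A: {a, b, c, d, e}.
Intersecting these: cl(A) = {a, b, c, d, e}.
∂A = cl(A) ∖ int(A) = {a, b, c, d, e} ∖ {d} = {a, b, c, e}.


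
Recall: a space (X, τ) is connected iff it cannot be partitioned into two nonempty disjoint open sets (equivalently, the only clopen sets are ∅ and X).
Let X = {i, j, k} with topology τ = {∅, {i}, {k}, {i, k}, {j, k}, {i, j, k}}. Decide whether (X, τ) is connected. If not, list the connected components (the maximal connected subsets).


(X, τ) is disconnected; components = [{i}, {j, k}].

Find clopen sets (U ∈ τ with X ∖ U ∈ τ):
  U = ∅, X ∖ U = {i, j, k} — both open, so U is clopen.
  U = {i}, X ∖ U = {j, k} — both open, so U is clopen.
  U = {j, k}, X ∖ U = {i} — both open, so U is clopen.
  U = {i, j, k}, X ∖ U = ∅ — both open, so U is clopen.
Nontrivial clopen(s) exist: e.g. {i}. So (X, τ) is disconnected.
Compute connected components by grouping points that agree on all clopens:
  component: {i}
  component: {j, k}


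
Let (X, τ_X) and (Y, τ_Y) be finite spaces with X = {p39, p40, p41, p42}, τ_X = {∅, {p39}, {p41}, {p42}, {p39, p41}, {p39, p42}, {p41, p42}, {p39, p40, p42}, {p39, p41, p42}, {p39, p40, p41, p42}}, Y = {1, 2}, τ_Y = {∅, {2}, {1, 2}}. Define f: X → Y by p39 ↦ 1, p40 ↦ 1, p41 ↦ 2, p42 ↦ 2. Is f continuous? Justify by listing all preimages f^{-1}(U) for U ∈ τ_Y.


f IS continuous.

Compute f^{-1}(U) for each U ∈ τ_Y:
  U = ∅: f^{-1}(U) = ∅ ∈ τ_X ✓.
  U = {2}: f^{-1}(U) = {p41, p42} ∈ τ_X ✓.
  U = {1, 2}: f^{-1}(U) = {p39, p40, p41, p42} ∈ τ_X ✓.
Every preimage lies in τ_X, so f IS continuous.


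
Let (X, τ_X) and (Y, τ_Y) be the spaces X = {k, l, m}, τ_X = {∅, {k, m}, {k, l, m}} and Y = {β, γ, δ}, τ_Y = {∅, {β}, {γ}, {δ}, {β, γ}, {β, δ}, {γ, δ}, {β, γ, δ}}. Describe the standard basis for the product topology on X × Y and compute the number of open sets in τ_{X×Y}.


Basis B = {∅ × ∅, {k, m} × {β}, {k, m} × {γ}, {k, m} × {δ}, {k, l, m} × {β}, {k, l, m} × {γ}, {k, l, m} × {δ}, {k, m} × {β, γ}, {k, m} × {β, δ}, {k, m} × {γ, δ}, {k, m} × {β, γ, δ}, {k, l, m} × {β, γ}, {k, l, m} × {β, δ}, {k, l, m} × {γ, δ}, {k, l, m} × {β, γ, δ}}; |τ_{X×Y}| = 27.

Enumerate products U × V with U ∈ τ_X, V ∈ τ_Y (deduplicated):
  ∅ × ∅ = {} (∅)
  {k, m} × {β} = {(k,β), (m,β)}
  {k, m} × {γ} = {(k,γ), (m,γ)}
  {k, m} × {δ} = {(k,δ), (m,δ)}
  {k, l, m} × {β} = {(k,β), (l,β), (m,β)}
  {k, l, m} × {γ} = {(k,γ), (l,γ), (m,γ)}
  {k, l, m} × {δ} = {(k,δ), (l,δ), (m,δ)}
  {k, m} × {β, γ} = {(k,β), (k,γ), (m,β), (m,γ)}
  {k, m} × {β, δ} = {(k,β), (k,δ), (m,β), (m,δ)}
  {k, m} × {γ, δ} = {(k,γ), (k,δ), (m,γ), (m,δ)}
  {k, m} × {β, γ, δ} = {(k,β), (k,γ), (k,δ), (m,β), (m,γ), (m,δ)}
  {k, l, m} × {β, γ} = {(k,β), (k,γ), (l,β), (l,γ), (m,β), (m,γ)}
  {k, l, m} × {β, δ} = {(k,β), (k,δ), (l,β), (l,δ), (m,β), (m,δ)}
  {k, l, m} × {γ, δ} = {(k,γ), (k,δ), (l,γ), (l,δ), (m,γ), (m,δ)}
  {k, l, m} × {β, γ, δ} = {(k,β), (k,γ), (k,δ), (l,β), (l,γ), (l,δ), (m,β), (m,γ), (m,δ)}
These 15 distinct sets form the basis B.
Close under arbitrary unions to get τ_{X×Y}; counting gives |τ_{X×Y}| = 27.


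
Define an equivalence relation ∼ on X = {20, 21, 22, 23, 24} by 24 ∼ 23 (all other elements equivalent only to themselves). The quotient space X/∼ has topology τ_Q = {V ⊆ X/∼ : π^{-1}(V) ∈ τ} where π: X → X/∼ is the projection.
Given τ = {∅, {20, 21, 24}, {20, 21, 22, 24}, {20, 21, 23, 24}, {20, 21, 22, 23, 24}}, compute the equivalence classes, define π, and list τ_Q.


X/∼ = {[20], [21], [22], [23=24]}; |τ_Q| = 3.

Equivalence classes: [20], [21], [22], [23=24].
Quotient map π: X → X/∼ sends 20 ↦ [20], 21 ↦ [21], 22 ↦ [22], 23 ↦ [23=24], 24 ↦ [23=24].
For each subset V ⊆ X/∼, compute π^{-1}(V) ⊆ X and check whether π^{-1}(V) ∈ τ. V is open in τ_Q iff π^{-1}(V) ∈ τ.
  V = {}: π^{-1}(V) = ∅ ∈ τ ✓.
  V = {[20]}: π^{-1}(V) = {20} ∉ τ ✗.
  V = {[21]}: π^{-1}(V) = {21} ∉ τ ✗.
  V = {[20], [21]}: π^{-1}(V) = {20, 21} ∉ τ ✗.
  V = {[22]}: π^{-1}(V) = {22} ∉ τ ✗.
  V = {[20], [22]}: π^{-1}(V) = {20, 22} ∉ τ ✗.
  V = {[21], [22]}: π^{-1}(V) = {21, 22} ∉ τ ✗.
  V = {[20], [21], [22]}: π^{-1}(V) = {20, 21, 22} ∉ τ ✗.
  V = {[23=24]}: π^{-1}(V) = {23, 24} ∉ τ ✗.
  V = {[20], [23=24]}: π^{-1}(V) = {20, 23, 24} ∉ τ ✗.
  V = {[21], [23=24]}: π^{-1}(V) = {21, 23, 24} ∉ τ ✗.
  V = {[20], [21], [23=24]}: π^{-1}(V) = {20, 21, 23, 24} ∈ τ ✓.
  V = {[22], [23=24]}: π^{-1}(V) = {22, 23, 24} ∉ τ ✗.
  V = {[20], [22], [23=24]}: π^{-1}(V) = {20, 22, 23, 24} ∉ τ ✗.
  V = {[21], [22], [23=24]}: π^{-1}(V) = {21, 22, 23, 24} ∉ τ ✗.
  V = {[20], [21], [22], [23=24]}: π^{-1}(V) = {20, 21, 22, 23, 24} ∈ τ ✓.
Open sets in the quotient: τ_Q = {{}, {[20], [21], [23=24]}, {[20], [21], [22], [23=24]}} (3 elements).


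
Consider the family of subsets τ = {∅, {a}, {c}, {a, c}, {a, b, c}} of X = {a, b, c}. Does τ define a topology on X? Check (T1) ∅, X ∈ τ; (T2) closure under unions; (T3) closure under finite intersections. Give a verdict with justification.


τ IS a topology on X.

Axiom (T1): ∅ ∈ τ? Yes; X ∈ τ? Yes.
Axiom (T2/T3): check pairwise unions and intersections of members of τ.
All pairwise intersections and unions checked — each lies in τ. Therefore τ satisfies (T1), (T2), (T3): it IS a topology on X.


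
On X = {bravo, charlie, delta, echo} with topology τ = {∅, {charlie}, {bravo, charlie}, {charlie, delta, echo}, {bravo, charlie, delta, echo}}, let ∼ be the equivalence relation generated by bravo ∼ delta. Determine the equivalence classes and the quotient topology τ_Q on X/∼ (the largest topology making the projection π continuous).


X/∼ = {[bravo=delta], [charlie], [echo]}; |τ_Q| = 3.

Equivalence classes: [bravo=delta], [charlie], [echo].
Quotient map π: X → X/∼ sends bravo ↦ [bravo=delta], charlie ↦ [charlie], delta ↦ [bravo=delta], echo ↦ [echo].
For each subset V ⊆ X/∼, compute π^{-1}(V) ⊆ X and check whether π^{-1}(V) ∈ τ. V is open in τ_Q iff π^{-1}(V) ∈ τ.
  V = {}: π^{-1}(V) = ∅ ∈ τ ✓.
  V = {[bravo=delta]}: π^{-1}(V) = {bravo, delta} ∉ τ ✗.
  V = {[charlie]}: π^{-1}(V) = {charlie} ∈ τ ✓.
  V = {[bravo=delta], [charlie]}: π^{-1}(V) = {bravo, charlie, delta} ∉ τ ✗.
  V = {[echo]}: π^{-1}(V) = {echo} ∉ τ ✗.
  V = {[bravo=delta], [echo]}: π^{-1}(V) = {bravo, delta, echo} ∉ τ ✗.
  V = {[charlie], [echo]}: π^{-1}(V) = {charlie, echo} ∉ τ ✗.
  V = {[bravo=delta], [charlie], [echo]}: π^{-1}(V) = {bravo, charlie, delta, echo} ∈ τ ✓.
Open sets in the quotient: τ_Q = {{}, {[charlie]}, {[bravo=delta], [charlie], [echo]}} (3 elements).


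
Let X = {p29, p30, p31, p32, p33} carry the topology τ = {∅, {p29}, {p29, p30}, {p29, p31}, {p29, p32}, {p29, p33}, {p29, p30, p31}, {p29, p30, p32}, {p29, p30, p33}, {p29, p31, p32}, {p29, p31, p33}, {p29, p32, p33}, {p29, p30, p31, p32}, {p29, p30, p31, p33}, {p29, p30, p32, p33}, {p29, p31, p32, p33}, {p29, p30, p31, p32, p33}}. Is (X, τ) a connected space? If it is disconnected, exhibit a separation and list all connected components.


(X, τ) is connected.

Find clopen sets (U ∈ τ with X ∖ U ∈ τ):
  U = ∅, X ∖ U = {p29, p30, p31, p32, p33} — both open, so U is clopen.
  U = {p29, p30, p31, p32, p33}, X ∖ U = ∅ — both open, so U is clopen.
Only trivial clopens (∅ and X) exist, so (X, τ) is connected.
Compute connected components by grouping points that agree on all clopens:
  component: {p29, p30, p31, p32, p33}


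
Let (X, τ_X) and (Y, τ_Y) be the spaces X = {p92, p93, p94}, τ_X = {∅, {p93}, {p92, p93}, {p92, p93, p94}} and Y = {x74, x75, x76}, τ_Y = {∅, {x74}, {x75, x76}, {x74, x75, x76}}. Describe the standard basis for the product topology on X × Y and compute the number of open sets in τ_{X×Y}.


Basis B = {∅ × ∅, {p93} × {x74}, {p92, p93} × {x74}, {p93} × {x75, x76}, {p92, p93, p94} × {x74}, {p93} × {x74, x75, x76}, {p92, p93} × {x75, x76}, {p92, p93} × {x74, x75, x76}, {p92, p93, p94} × {x75, x76}, {p92, p93, p94} × {x74, x75, x76}}; |τ_{X×Y}| = 16.

Enumerate products U × V with U ∈ τ_X, V ∈ τ_Y (deduplicated):
  ∅ × ∅ = {} (∅)
  {p93} × {x74} = {(p93,x74)}
  {p92, p93} × {x74} = {(p92,x74), (p93,x74)}
  {p93} × {x75, x76} = {(p93,x75), (p93,x76)}
  {p92, p93, p94} × {x74} = {(p92,x74), (p93,x74), (p94,x74)}
  {p93} × {x74, x75, x76} = {(p93,x74), (p93,x75), (p93,x76)}
  {p92, p93} × {x75, x76} = {(p92,x75), (p92,x76), (p93,x75), (p93,x76)}
  {p92, p93} × {x74, x75, x76} = {(p92,x74), (p92,x75), (p92,x76), (p93,x74), (p93,x75), (p93,x76)}
  {p92, p93, p94} × {x75, x76} = {(p92,x75), (p92,x76), (p93,x75), (p93,x76), (p94,x75), (p94,x76)}
  {p92, p93, p94} × {x74, x75, x76} = {(p92,x74), (p92,x75), (p92,x76), (p93,x74), (p93,x75), (p93,x76), (p94,x74), (p94,x75), (p94,x76)}
These 10 distinct sets form the basis B.
Close under arbitrary unions to get τ_{X×Y}; counting gives |τ_{X×Y}| = 16.


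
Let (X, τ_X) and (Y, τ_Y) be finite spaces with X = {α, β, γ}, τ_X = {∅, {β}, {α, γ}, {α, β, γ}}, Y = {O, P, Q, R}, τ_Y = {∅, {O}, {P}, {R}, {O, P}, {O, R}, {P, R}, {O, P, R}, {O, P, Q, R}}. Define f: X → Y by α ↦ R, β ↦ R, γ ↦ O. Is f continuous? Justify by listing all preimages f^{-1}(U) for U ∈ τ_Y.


f is NOT continuous.

Compute f^{-1}(U) for each U ∈ τ_Y:
  U = ∅: f^{-1}(U) = ∅ ∈ τ_X ✓.
  U = {O}: f^{-1}(U) = {γ} ∉ τ_X ✗.
  U = {P}: f^{-1}(U) = ∅ ∈ τ_X ✓.
  U = {R}: f^{-1}(U) = {α, β} ∉ τ_X ✗.
  U = {O, P}: f^{-1}(U) = {γ} ∉ τ_X ✗.
  U = {O, R}: f^{-1}(U) = {α, β, γ} ∈ τ_X ✓.
  U = {P, R}: f^{-1}(U) = {α, β} ∉ τ_X ✗.
  U = {O, P, R}: f^{-1}(U) = {α, β, γ} ∈ τ_X ✓.
  U = {O, P, Q, R}: f^{-1}(U) = {α, β, γ} ∈ τ_X ✓.
Found U = {O} with f^{-1}(U) = {γ} not in τ_X. Therefore f is NOT continuous.


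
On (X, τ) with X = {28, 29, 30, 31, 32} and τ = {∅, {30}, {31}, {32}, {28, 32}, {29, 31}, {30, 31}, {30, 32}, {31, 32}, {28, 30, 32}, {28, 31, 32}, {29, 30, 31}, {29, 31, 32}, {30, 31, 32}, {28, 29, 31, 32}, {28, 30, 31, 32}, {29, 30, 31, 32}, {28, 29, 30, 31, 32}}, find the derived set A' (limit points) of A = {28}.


A' = ∅

For each x ∈ X, list the open sets U ∈ τ with x ∈ U, then check whether U ∩ (A ∖ {x}) ≠ ∅ for every such U.
  x = 28: open {28, 32} ∋ x has {28, 32} ∩ (A ∖ {28}) = ∅, so x is NOT a limit point.
  x = 29: open {29, 31} ∋ x has {29, 31} ∩ (A ∖ {29}) = ∅, so x is NOT a limit point.
  x = 30: open {30} ∋ x has {30} ∩ (A ∖ {30}) = ∅, so x is NOT a limit point.
  x = 31: open {31} ∋ x has {31} ∩ (A ∖ {31}) = ∅, so x is NOT a limit point.
  x = 32: open {32} ∋ x has {32} ∩ (A ∖ {32}) = ∅, so x is NOT a limit point.
Collecting: A' = ∅.


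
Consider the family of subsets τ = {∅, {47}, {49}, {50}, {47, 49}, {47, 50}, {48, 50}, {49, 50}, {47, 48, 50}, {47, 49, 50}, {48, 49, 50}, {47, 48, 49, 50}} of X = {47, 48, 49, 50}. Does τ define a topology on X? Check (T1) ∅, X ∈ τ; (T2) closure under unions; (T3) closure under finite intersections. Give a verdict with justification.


τ IS a topology on X.

Axiom (T1): ∅ ∈ τ? Yes; X ∈ τ? Yes.
Axiom (T2/T3): check pairwise unions and intersections of members of τ.
All pairwise intersections and unions checked — each lies in τ. Therefore τ satisfies (T1), (T2), (T3): it IS a topology on X.


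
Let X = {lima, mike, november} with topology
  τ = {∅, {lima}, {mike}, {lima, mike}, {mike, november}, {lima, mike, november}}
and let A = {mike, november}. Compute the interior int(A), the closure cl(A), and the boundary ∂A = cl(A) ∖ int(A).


int(A) = {mike, november}, cl(A) = {mike, november}, ∂A = ∅.

Closed sets in (X, τ) are complements of opens:
  closed(X, τ) = {∅, {lima}, {november}, {lima, november}, {mike, november}, {lima, mike, november}}.
int(A) = ⋃ {U ∈ τ : U ⊆ A}. Opens contained in A: ∅, {mike}, {mike, november}.
Taking the union of these: int(A) = {mike, november}.
cl(A) = ⋂ {C closed : A ⊆ C}. Closed sets containing A: {mike, november}, {lima, mike, november}.
Intersecting these: cl(A) = {mike, november}.
∂A = cl(A) ∖ int(A) = {mike, november} ∖ {mike, november} = ∅.


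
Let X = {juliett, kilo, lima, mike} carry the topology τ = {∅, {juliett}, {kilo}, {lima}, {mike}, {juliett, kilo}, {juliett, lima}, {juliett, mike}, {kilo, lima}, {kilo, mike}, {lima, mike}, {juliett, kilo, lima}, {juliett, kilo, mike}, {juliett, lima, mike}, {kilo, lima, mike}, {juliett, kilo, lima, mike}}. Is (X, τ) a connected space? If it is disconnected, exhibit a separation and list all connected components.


(X, τ) is disconnected; components = [{juliett}, {kilo}, {lima}, {mike}].

Find clopen sets (U ∈ τ with X ∖ U ∈ τ):
  U = ∅, X ∖ U = {juliett, kilo, lima, mike} — both open, so U is clopen.
  U = {juliett}, X ∖ U = {kilo, lima, mike} — both open, so U is clopen.
  U = {kilo}, X ∖ U = {juliett, lima, mike} — both open, so U is clopen.
  U = {lima}, X ∖ U = {juliett, kilo, mike} — both open, so U is clopen.
  U = {mike}, X ∖ U = {juliett, kilo, lima} — both open, so U is clopen.
  U = {juliett, kilo}, X ∖ U = {lima, mike} — both open, so U is clopen.
  U = {juliett, lima}, X ∖ U = {kilo, mike} — both open, so U is clopen.
  U = {juliett, mike}, X ∖ U = {kilo, lima} — both open, so U is clopen.
  U = {kilo, lima}, X ∖ U = {juliett, mike} — both open, so U is clopen.
  U = {kilo, mike}, X ∖ U = {juliett, lima} — both open, so U is clopen.
  U = {lima, mike}, X ∖ U = {juliett, kilo} — both open, so U is clopen.
  U = {juliett, kilo, lima}, X ∖ U = {mike} — both open, so U is clopen.
  U = {juliett, kilo, mike}, X ∖ U = {lima} — both open, so U is clopen.
  U = {juliett, lima, mike}, X ∖ U = {kilo} — both open, so U is clopen.
  U = {kilo, lima, mike}, X ∖ U = {juliett} — both open, so U is clopen.
  U = {juliett, kilo, lima, mike}, X ∖ U = ∅ — both open, so U is clopen.
Nontrivial clopen(s) exist: e.g. {juliett}. So (X, τ) is disconnected.
Compute connected components by grouping points that agree on all clopens:
  component: {juliett}
  component: {kilo}
  component: {lima}
  component: {mike}


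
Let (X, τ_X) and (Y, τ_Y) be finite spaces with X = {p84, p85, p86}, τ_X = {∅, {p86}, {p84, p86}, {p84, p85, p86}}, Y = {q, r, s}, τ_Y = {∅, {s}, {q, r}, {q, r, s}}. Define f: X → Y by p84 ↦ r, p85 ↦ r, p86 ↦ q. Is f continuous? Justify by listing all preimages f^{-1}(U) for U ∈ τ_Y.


f IS continuous.

Compute f^{-1}(U) for each U ∈ τ_Y:
  U = ∅: f^{-1}(U) = ∅ ∈ τ_X ✓.
  U = {s}: f^{-1}(U) = ∅ ∈ τ_X ✓.
  U = {q, r}: f^{-1}(U) = {p84, p85, p86} ∈ τ_X ✓.
  U = {q, r, s}: f^{-1}(U) = {p84, p85, p86} ∈ τ_X ✓.
Every preimage lies in τ_X, so f IS continuous.


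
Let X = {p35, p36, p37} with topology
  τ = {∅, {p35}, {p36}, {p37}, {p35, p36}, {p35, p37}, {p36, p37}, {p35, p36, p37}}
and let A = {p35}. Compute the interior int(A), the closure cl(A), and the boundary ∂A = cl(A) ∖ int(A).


int(A) = {p35}, cl(A) = {p35}, ∂A = ∅.

Closed sets in (X, τ) are complements of opens:
  closed(X, τ) = {∅, {p35}, {p36}, {p37}, {p35, p36}, {p35, p37}, {p36, p37}, {p35, p36, p37}}.
int(A) = ⋃ {U ∈ τ : U ⊆ A}. Opens contained in A: ∅, {p35}.
Taking the union of these: int(A) = {p35}.
cl(A) = ⋂ {C closed : A ⊆ C}. Closed sets containing A: {p35}, {p35, p36}, {p35, p37}, {p35, p36, p37}.
Intersecting these: cl(A) = {p35}.
∂A = cl(A) ∖ int(A) = {p35} ∖ {p35} = ∅.


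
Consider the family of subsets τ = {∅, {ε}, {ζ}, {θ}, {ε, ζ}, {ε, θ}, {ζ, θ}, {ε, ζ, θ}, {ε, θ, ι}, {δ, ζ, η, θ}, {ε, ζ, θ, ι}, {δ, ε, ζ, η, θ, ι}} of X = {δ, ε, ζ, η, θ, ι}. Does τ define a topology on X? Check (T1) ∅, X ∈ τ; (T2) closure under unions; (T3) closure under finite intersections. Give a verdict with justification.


τ is NOT a topology on X.

Axiom (T1): ∅ ∈ τ? Yes; X ∈ τ? Yes.
Axiom (T2/T3): check pairwise unions and intersections of members of τ.
Counterexample for (T2): {ε} ∪ {δ, ζ, η, θ} = {δ, ε, ζ, η, θ} ∉ τ. Therefore τ is NOT a topology.


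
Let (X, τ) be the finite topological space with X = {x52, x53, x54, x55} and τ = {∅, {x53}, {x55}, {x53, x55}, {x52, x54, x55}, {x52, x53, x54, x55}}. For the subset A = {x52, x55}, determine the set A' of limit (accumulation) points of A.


A' = {x52, x54}

For each x ∈ X, list the open sets U ∈ τ with x ∈ U, then check whether U ∩ (A ∖ {x}) ≠ ∅ for every such U.
  x = x52: opens ∋ x are {x52, x54, x55}, {x52, x53, x54, x55}; each meets A ∖ {x52}, so x IS a limit point.
  x = x53: open {x53} ∋ x has {x53} ∩ (A ∖ {x53}) = ∅, so x is NOT a limit point.
  x = x54: opens ∋ x are {x52, x54, x55}, {x52, x53, x54, x55}; each meets A ∖ {x54}, so x IS a limit point.
  x = x55: open {x55} ∋ x has {x55} ∩ (A ∖ {x55}) = ∅, so x is NOT a limit point.
Collecting: A' = {x52, x54}.


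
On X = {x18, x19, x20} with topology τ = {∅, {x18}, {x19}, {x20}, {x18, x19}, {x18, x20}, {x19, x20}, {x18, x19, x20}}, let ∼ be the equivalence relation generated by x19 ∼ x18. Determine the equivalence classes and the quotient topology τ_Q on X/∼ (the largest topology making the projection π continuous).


X/∼ = {[x18=x19], [x20]}; |τ_Q| = 4.

Equivalence classes: [x18=x19], [x20].
Quotient map π: X → X/∼ sends x18 ↦ [x18=x19], x19 ↦ [x18=x19], x20 ↦ [x20].
For each subset V ⊆ X/∼, compute π^{-1}(V) ⊆ X and check whether π^{-1}(V) ∈ τ. V is open in τ_Q iff π^{-1}(V) ∈ τ.
  V = {}: π^{-1}(V) = ∅ ∈ τ ✓.
  V = {[x18=x19]}: π^{-1}(V) = {x18, x19} ∈ τ ✓.
  V = {[x20]}: π^{-1}(V) = {x20} ∈ τ ✓.
  V = {[x18=x19], [x20]}: π^{-1}(V) = {x18, x19, x20} ∈ τ ✓.
Open sets in the quotient: τ_Q = {{}, {[x18=x19]}, {[x20]}, {[x18=x19], [x20]}} (4 elements).


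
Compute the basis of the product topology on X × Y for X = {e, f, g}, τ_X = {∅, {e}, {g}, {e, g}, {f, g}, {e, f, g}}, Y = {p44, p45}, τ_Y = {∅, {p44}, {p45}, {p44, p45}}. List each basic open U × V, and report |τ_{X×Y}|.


Basis B = {∅ × ∅, {e} × {p44}, {e} × {p45}, {g} × {p44}, {g} × {p45}, {e} × {p44, p45}, {e, g} × {p44}, {e, g} × {p45}, {f, g} × {p44}, {f, g} × {p45}, {g} × {p44, p45}, {e, f, g} × {p44}, {e, f, g} × {p45}, {e, g} × {p44, p45}, {f, g} × {p44, p45}, {e, f, g} × {p44, p45}}; |τ_{X×Y}| = 36.

Enumerate products U × V with U ∈ τ_X, V ∈ τ_Y (deduplicated):
  ∅ × ∅ = {} (∅)
  {e} × {p44} = {(e,p44)}
  {e} × {p45} = {(e,p45)}
  {g} × {p44} = {(g,p44)}
  {g} × {p45} = {(g,p45)}
  {e} × {p44, p45} = {(e,p44), (e,p45)}
  {e, g} × {p44} = {(e,p44), (g,p44)}
  {e, g} × {p45} = {(e,p45), (g,p45)}
  {f, g} × {p44} = {(f,p44), (g,p44)}
  {f, g} × {p45} = {(f,p45), (g,p45)}
  {g} × {p44, p45} = {(g,p44), (g,p45)}
  {e, f, g} × {p44} = {(e,p44), (f,p44), (g,p44)}
  {e, f, g} × {p45} = {(e,p45), (f,p45), (g,p45)}
  {e, g} × {p44, p45} = {(e,p44), (e,p45), (g,p44), (g,p45)}
  {f, g} × {p44, p45} = {(f,p44), (f,p45), (g,p44), (g,p45)}
  {e, f, g} × {p44, p45} = {(e,p44), (e,p45), (f,p44), (f,p45), (g,p44), (g,p45)}
These 16 distinct sets form the basis B.
Close under arbitrary unions to get τ_{X×Y}; counting gives |τ_{X×Y}| = 36.


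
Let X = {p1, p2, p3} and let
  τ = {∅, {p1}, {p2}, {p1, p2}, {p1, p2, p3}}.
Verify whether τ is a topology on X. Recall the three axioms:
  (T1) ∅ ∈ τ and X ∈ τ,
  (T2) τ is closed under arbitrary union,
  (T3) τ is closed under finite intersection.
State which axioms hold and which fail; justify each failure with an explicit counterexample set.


τ IS a topology on X.

Axiom (T1): ∅ ∈ τ? Yes; X ∈ τ? Yes.
Axiom (T2/T3): check pairwise unions and intersections of members of τ.
All pairwise intersections and unions checked — each lies in τ. Therefore τ satisfies (T1), (T2), (T3): it IS a topology on X.


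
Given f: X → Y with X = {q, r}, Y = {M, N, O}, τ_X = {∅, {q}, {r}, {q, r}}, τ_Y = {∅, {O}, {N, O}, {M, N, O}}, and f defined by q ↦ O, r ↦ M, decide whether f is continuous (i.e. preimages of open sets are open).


f IS continuous.

Compute f^{-1}(U) for each U ∈ τ_Y:
  U = ∅: f^{-1}(U) = ∅ ∈ τ_X ✓.
  U = {O}: f^{-1}(U) = {q} ∈ τ_X ✓.
  U = {N, O}: f^{-1}(U) = {q} ∈ τ_X ✓.
  U = {M, N, O}: f^{-1}(U) = {q, r} ∈ τ_X ✓.
Every preimage lies in τ_X, so f IS continuous.


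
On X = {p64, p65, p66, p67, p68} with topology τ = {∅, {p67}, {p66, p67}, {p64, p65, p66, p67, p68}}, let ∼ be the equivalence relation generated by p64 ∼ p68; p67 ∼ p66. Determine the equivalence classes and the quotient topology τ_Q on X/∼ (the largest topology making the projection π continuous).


X/∼ = {[p64=p68], [p65], [p66=p67]}; |τ_Q| = 3.

Equivalence classes: [p64=p68], [p65], [p66=p67].
Quotient map π: X → X/∼ sends p64 ↦ [p64=p68], p65 ↦ [p65], p66 ↦ [p66=p67], p67 ↦ [p66=p67], p68 ↦ [p64=p68].
For each subset V ⊆ X/∼, compute π^{-1}(V) ⊆ X and check whether π^{-1}(V) ∈ τ. V is open in τ_Q iff π^{-1}(V) ∈ τ.
  V = {}: π^{-1}(V) = ∅ ∈ τ ✓.
  V = {[p64=p68]}: π^{-1}(V) = {p64, p68} ∉ τ ✗.
  V = {[p65]}: π^{-1}(V) = {p65} ∉ τ ✗.
  V = {[p64=p68], [p65]}: π^{-1}(V) = {p64, p65, p68} ∉ τ ✗.
  V = {[p66=p67]}: π^{-1}(V) = {p66, p67} ∈ τ ✓.
  V = {[p64=p68], [p66=p67]}: π^{-1}(V) = {p64, p66, p67, p68} ∉ τ ✗.
  V = {[p65], [p66=p67]}: π^{-1}(V) = {p65, p66, p67} ∉ τ ✗.
  V = {[p64=p68], [p65], [p66=p67]}: π^{-1}(V) = {p64, p65, p66, p67, p68} ∈ τ ✓.
Open sets in the quotient: τ_Q = {{}, {[p66=p67]}, {[p64=p68], [p65], [p66=p67]}} (3 elements).


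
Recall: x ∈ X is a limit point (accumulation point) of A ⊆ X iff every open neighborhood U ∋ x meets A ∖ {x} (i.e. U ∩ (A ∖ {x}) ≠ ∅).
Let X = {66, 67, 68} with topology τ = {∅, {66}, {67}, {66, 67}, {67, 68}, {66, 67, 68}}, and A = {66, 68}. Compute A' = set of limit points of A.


A' = ∅

For each x ∈ X, list the open sets U ∈ τ with x ∈ U, then check whether U ∩ (A ∖ {x}) ≠ ∅ for every such U.
  x = 66: open {66} ∋ x has {66} ∩ (A ∖ {66}) = ∅, so x is NOT a limit point.
  x = 67: open {67} ∋ x has {67} ∩ (A ∖ {67}) = ∅, so x is NOT a limit point.
  x = 68: open {67, 68} ∋ x has {67, 68} ∩ (A ∖ {68}) = ∅, so x is NOT a limit point.
Collecting: A' = ∅.


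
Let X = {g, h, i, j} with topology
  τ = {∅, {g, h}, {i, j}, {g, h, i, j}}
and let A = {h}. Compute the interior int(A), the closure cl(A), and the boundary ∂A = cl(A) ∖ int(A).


int(A) = ∅, cl(A) = {g, h}, ∂A = {g, h}.

Closed sets in (X, τ) are complements of opens:
  closed(X, τ) = {∅, {g, h}, {i, j}, {g, h, i, j}}.
int(A) = ⋃ {U ∈ τ : U ⊆ A}. Opens contained in A: ∅.
Taking the union of these: int(A) = ∅.
cl(A) = ⋂ {C closed : A ⊆ C}. Closed sets containing A: {g, h}, {g, h, i, j}.
Intersecting these: cl(A) = {g, h}.
∂A = cl(A) ∖ int(A) = {g, h} ∖ ∅ = {g, h}.


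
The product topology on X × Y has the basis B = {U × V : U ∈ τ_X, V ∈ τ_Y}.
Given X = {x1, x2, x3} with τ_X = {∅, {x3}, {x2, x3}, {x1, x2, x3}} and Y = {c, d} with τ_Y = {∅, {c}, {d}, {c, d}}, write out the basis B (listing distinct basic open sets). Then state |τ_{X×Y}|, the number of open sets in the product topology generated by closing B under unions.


Basis B = {∅ × ∅, {x3} × {c}, {x3} × {d}, {x2, x3} × {c}, {x2, x3} × {d}, {x3} × {c, d}, {x1, x2, x3} × {c}, {x1, x2, x3} × {d}, {x2, x3} × {c, d}, {x1, x2, x3} × {c, d}}; |τ_{X×Y}| = 16.

Enumerate products U × V with U ∈ τ_X, V ∈ τ_Y (deduplicated):
  ∅ × ∅ = {} (∅)
  {x3} × {c} = {(x3,c)}
  {x3} × {d} = {(x3,d)}
  {x2, x3} × {c} = {(x2,c), (x3,c)}
  {x2, x3} × {d} = {(x2,d), (x3,d)}
  {x3} × {c, d} = {(x3,c), (x3,d)}
  {x1, x2, x3} × {c} = {(x1,c), (x2,c), (x3,c)}
  {x1, x2, x3} × {d} = {(x1,d), (x2,d), (x3,d)}
  {x2, x3} × {c, d} = {(x2,c), (x2,d), (x3,c), (x3,d)}
  {x1, x2, x3} × {c, d} = {(x1,c), (x1,d), (x2,c), (x2,d), (x3,c), (x3,d)}
These 10 distinct sets form the basis B.
Close under arbitrary unions to get τ_{X×Y}; counting gives |τ_{X×Y}| = 16.


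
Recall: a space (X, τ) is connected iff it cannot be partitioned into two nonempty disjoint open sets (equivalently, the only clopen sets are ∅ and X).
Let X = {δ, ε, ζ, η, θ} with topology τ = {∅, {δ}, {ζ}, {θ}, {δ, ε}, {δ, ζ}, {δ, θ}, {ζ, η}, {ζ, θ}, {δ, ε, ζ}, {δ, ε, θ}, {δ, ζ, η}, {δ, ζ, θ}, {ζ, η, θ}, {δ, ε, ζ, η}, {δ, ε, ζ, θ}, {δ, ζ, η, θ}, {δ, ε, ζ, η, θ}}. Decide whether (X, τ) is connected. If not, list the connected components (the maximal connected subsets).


(X, τ) is disconnected; components = [{θ}, {δ, ε}, {ζ, η}].

Find clopen sets (U ∈ τ with X ∖ U ∈ τ):
  U = ∅, X ∖ U = {δ, ε, ζ, η, θ} — both open, so U is clopen.
  U = {θ}, X ∖ U = {δ, ε, ζ, η} — both open, so U is clopen.
  U = {δ, ε}, X ∖ U = {ζ, η, θ} — both open, so U is clopen.
  U = {ζ, η}, X ∖ U = {δ, ε, θ} — both open, so U is clopen.
  U = {δ, ε, θ}, X ∖ U = {ζ, η} — both open, so U is clopen.
  U = {ζ, η, θ}, X ∖ U = {δ, ε} — both open, so U is clopen.
  U = {δ, ε, ζ, η}, X ∖ U = {θ} — both open, so U is clopen.
  U = {δ, ε, ζ, η, θ}, X ∖ U = ∅ — both open, so U is clopen.
Nontrivial clopen(s) exist: e.g. {δ, ε, ζ, η}. So (X, τ) is disconnected.
Compute connected components by grouping points that agree on all clopens:
  component: {θ}
  component: {δ, ε}
  component: {ζ, η}


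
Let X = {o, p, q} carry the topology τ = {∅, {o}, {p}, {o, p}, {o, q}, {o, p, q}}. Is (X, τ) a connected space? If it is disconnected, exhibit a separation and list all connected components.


(X, τ) is disconnected; components = [{p}, {o, q}].

Find clopen sets (U ∈ τ with X ∖ U ∈ τ):
  U = ∅, X ∖ U = {o, p, q} — both open, so U is clopen.
  U = {p}, X ∖ U = {o, q} — both open, so U is clopen.
  U = {o, q}, X ∖ U = {p} — both open, so U is clopen.
  U = {o, p, q}, X ∖ U = ∅ — both open, so U is clopen.
Nontrivial clopen(s) exist: e.g. {p}. So (X, τ) is disconnected.
Compute connected components by grouping points that agree on all clopens:
  component: {p}
  component: {o, q}


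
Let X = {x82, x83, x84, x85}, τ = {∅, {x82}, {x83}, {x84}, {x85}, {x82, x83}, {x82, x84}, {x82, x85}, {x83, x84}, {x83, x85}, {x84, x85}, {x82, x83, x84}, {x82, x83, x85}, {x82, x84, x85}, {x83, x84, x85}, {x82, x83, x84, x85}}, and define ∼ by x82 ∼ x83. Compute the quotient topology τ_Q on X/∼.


X/∼ = {[x82=x83], [x84], [x85]}; |τ_Q| = 8.

Equivalence classes: [x82=x83], [x84], [x85].
Quotient map π: X → X/∼ sends x82 ↦ [x82=x83], x83 ↦ [x82=x83], x84 ↦ [x84], x85 ↦ [x85].
For each subset V ⊆ X/∼, compute π^{-1}(V) ⊆ X and check whether π^{-1}(V) ∈ τ. V is open in τ_Q iff π^{-1}(V) ∈ τ.
  V = {}: π^{-1}(V) = ∅ ∈ τ ✓.
  V = {[x82=x83]}: π^{-1}(V) = {x82, x83} ∈ τ ✓.
  V = {[x84]}: π^{-1}(V) = {x84} ∈ τ ✓.
  V = {[x82=x83], [x84]}: π^{-1}(V) = {x82, x83, x84} ∈ τ ✓.
  V = {[x85]}: π^{-1}(V) = {x85} ∈ τ ✓.
  V = {[x82=x83], [x85]}: π^{-1}(V) = {x82, x83, x85} ∈ τ ✓.
  V = {[x84], [x85]}: π^{-1}(V) = {x84, x85} ∈ τ ✓.
  V = {[x82=x83], [x84], [x85]}: π^{-1}(V) = {x82, x83, x84, x85} ∈ τ ✓.
Open sets in the quotient: τ_Q = {{}, {[x82=x83]}, {[x84]}, {[x82=x83], [x84]}, {[x85]}, {[x82=x83], [x85]}, {[x84], [x85]}, {[x82=x83], [x84], [x85]}} (8 elements).


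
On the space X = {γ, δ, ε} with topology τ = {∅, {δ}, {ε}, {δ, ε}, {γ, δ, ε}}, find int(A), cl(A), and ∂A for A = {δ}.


int(A) = {δ}, cl(A) = {γ, δ}, ∂A = {γ}.

Closed sets in (X, τ) are complements of opens:
  closed(X, τ) = {∅, {γ}, {γ, δ}, {γ, ε}, {γ, δ, ε}}.
int(A) = ⋃ {U ∈ τ : U ⊆ A}. Opens contained in A: ∅, {δ}.
Taking the union of these: int(A) = {δ}.
cl(A) = ⋂ {C closed : A ⊆ C}. Closed sets containing A: {γ, δ}, {γ, δ, ε}.
Intersecting these: cl(A) = {γ, δ}.
∂A = cl(A) ∖ int(A) = {γ, δ} ∖ {δ} = {γ}.
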